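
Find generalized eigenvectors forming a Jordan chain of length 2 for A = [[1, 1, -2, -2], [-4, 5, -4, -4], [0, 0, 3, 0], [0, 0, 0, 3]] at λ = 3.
v_1 = [[3, 9, 0, 1]]^T, v_2 = [[1, 2, 0, 0]]^T

We seek v_1 ∈ ker((A - 3I)^2) \ ker(A - 3I), then set v_{i+1} = (A - 3I) v_i.

One such chain is v_1 = [[3, 9, 0, 1]]^T, v_2 = [[1, 2, 0, 0]]^T. Check: (A - 3I) v_2 = [[0, 0, 0, 0]]^T = 0.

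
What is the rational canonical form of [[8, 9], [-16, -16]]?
R = [[0, -16], [1, -8]]

The invariant factors of A (the non-unit diagonal entries of the Smith normal form of xI - A over ℚ[x]) are (x + 4)^2, each dividing the next. The characteristic polynomial is their product, (x + 4)^2.

The rational canonical form is the block-diagonal matrix of companion matrices C(f_i):
R = [[0, -16], [1, -8]].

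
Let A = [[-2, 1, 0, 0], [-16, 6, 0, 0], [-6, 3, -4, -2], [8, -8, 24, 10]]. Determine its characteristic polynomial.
xI - A = [[x + 2, -1, 0, 0], [16, x - 6, 0, 0], [6, -3, x + 4, 2], [-8, 8, -24, x - 10]].

Expanding det(xI - A) along the first row:
det(xI - A) = + (x + 2)·det([[x - 6, 0, 0], [-3, x + 4, 2], [8, -24, x - 10]]) - (-1)·det([[16, 0, 0], [6, x + 4, 2], [-8, -24, x - 10]]) + (0)·det([[16, x - 6, 0], [6, -3, 2], [-8, 8, x - 10]]) - (0)·det([[16, x - 6, 0], [6, -3, x + 4], [-8, 8, -24]]).

Evaluating gives χ_A(x) = x^4 - 10x^3 + 36x^2 - 56x + 32 = (x - 4)(x - 2)^3.

χ_A(x) = (x - 4)(x - 2)^3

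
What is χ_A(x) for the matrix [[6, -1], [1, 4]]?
χ_A(x) = (x - 5)^2

xI - A = [[x - 6, 1], [-1, x - 4]].

Expanding det(xI - A) along the first row:
det(xI - A) = + (x - 6)·det([[x - 4]]) - (1)·det([[-1]]).

Evaluating gives χ_A(x) = x^2 - 10x + 25 = (x - 5)^2.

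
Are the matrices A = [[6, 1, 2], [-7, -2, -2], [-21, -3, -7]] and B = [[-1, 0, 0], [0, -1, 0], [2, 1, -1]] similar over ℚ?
Yes.

Two matrices over a field are similar if and only if they have the same invariant factors.

Both A and B have characteristic polynomial (x + 1)^3 and minimal polynomial (x + 1)^2. Computing further, both have invariant factors x + 1, (x + 1)^2. Hence A and B are similar.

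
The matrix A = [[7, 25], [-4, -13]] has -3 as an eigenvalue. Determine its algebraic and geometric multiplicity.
The characteristic polynomial is (x + 3)^2, so the factor x + 3 appears with exponent 2: the algebraic multiplicity is 2.

rank(A + 3I) = 1, so the eigenspace has dimension 2 - 1 = 1: the geometric multiplicity is 1.

Since 1 < 2, A is not diagonalizable.

algebraic multiplicity 2, geometric multiplicity 1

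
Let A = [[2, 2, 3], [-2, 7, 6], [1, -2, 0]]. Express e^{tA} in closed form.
A has Jordan form J = [[3, 1, 0], [0, 3, 0], [0, 0, 3]] with A = PJP^{-1}, so e^{tA} = P e^{tJ} P^{-1}.

For a Jordan block J_k(λ), e^{tJ_k(λ)} = e^{λt} · (I + tN + t^2 N^2/2! + ... + t^{k-1} N^{k-1}/(k-1)!) where N is the nilpotent superdiagonal part.

Assembling the blocks and conjugating back gives the entries of e^{tA} as shown above.

e^{tA} = [[(1 - t)*e^{3*t}, 2*t*e^{3*t}, 3*t*e^{3*t}], [-2*t*e^{3*t}, (4*t + 1)*e^{3*t}, 6*t*e^{3*t}], [t*e^{3*t}, -2*t*e^{3*t}, (1 - 3*t)*e^{3*t}]]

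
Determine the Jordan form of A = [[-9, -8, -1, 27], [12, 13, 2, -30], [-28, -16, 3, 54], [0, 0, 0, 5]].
J = [[-3, 0, 0, 0], [0, 5, 1, 0], [0, 0, 5, 0], [0, 0, 0, 5]]

The characteristic polynomial is det(xI - A) = (x - 5)^3(x + 3), so the eigenvalues are -3 (algebraic multiplicity 1), 5 (algebraic multiplicity 3).

For λ = -3: algebraic multiplicity 1 gives one 1×1 block.

For λ = 5: rank(A - 5I) = 2, rank((A - 5I)^2) = 1. The eigenspace has dimension 4 - 2 = 2, so there are 2 Jordan blocks; the rank sequence gives block sizes [2, 1].

Assembling the blocks gives the Jordan form J above.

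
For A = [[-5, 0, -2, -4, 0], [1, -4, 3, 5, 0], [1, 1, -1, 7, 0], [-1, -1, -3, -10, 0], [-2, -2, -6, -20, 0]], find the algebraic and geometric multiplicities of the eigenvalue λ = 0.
algebraic multiplicity 1, geometric multiplicity 1

The characteristic polynomial is x(x + 5)^4, so the factor x appears with exponent 1: the algebraic multiplicity is 1.

rank(A) = 4, so the eigenspace has dimension 5 - 4 = 1: the geometric multiplicity is 1.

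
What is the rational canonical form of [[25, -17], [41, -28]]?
The invariant factors of A (the non-unit diagonal entries of the Smith normal form of xI - A over ℚ[x]) are x^2 + 3x - 3, each dividing the next. The characteristic polynomial is their product, x^2 + 3x - 3.

The rational canonical form is the block-diagonal matrix of companion matrices C(f_i):
R = [[0, 3], [1, -3]].

Note the characteristic polynomial does not split into linear factors over ℚ, so A has no Jordan form over ℚ; the rational canonical form exists over any field.

R = [[0, 3], [1, -3]]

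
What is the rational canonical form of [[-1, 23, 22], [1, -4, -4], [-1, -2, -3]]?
R = [[0, 0, 25], [1, 0, -10], [0, 1, -8]]

The invariant factors of A (the non-unit diagonal entries of the Smith normal form of xI - A over ℚ[x]) are (x + 5)(x^2 + 3x - 5), each dividing the next. The characteristic polynomial is their product, (x + 5)(x^2 + 3x - 5).

The rational canonical form is the block-diagonal matrix of companion matrices C(f_i):
R = [[0, 0, 25], [1, 0, -10], [0, 1, -8]].

Note the characteristic polynomial does not split into linear factors over ℚ, so A has no Jordan form over ℚ; the rational canonical form exists over any field.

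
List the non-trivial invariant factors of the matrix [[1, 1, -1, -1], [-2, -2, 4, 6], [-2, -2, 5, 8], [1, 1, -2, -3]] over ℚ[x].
x, x^2(x - 1)

The Jordan structure of A has elementary divisors x^2, x, (x - 1). Arranging the block sizes at each eigenvalue in decreasing order and taking row products gives the invariant factors.

Invariant factors (smallest first, each dividing the next): x, x^2(x - 1).

Check: the last factor x^2(x - 1) is the minimal polynomial, and the product x^3(x - 1) is the characteristic polynomial.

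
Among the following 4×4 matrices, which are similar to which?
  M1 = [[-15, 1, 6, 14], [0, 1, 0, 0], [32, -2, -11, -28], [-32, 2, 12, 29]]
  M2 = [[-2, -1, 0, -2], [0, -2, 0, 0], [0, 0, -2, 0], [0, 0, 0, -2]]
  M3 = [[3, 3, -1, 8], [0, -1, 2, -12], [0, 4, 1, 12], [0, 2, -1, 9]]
Characteristic polynomials: χ_{M1} = (x - 1)^4, χ_{M2} = (x + 2)^4, χ_{M3} = (x - 3)^4.

{M1}: invariant factors x - 1, x - 1, (x - 1)^2.

{M2}: invariant factors x + 2, x + 2, (x + 2)^2.

{M3}: invariant factors (x - 3)^2, (x - 3)^2.

Matrices are similar if and only if their invariant-factor lists agree; the partition into similarity classes is {M1}, {M2}, {M3}.

3 classes: {M1}, {M2}, {M3}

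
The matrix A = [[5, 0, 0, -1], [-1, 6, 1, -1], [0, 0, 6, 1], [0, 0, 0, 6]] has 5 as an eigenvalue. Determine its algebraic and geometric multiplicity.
algebraic multiplicity 1, geometric multiplicity 1

The characteristic polynomial is (x - 6)^3(x - 5), so the factor x - 5 appears with exponent 1: the algebraic multiplicity is 1.

rank(A - 5I) = 3, so the eigenspace has dimension 4 - 3 = 1: the geometric multiplicity is 1.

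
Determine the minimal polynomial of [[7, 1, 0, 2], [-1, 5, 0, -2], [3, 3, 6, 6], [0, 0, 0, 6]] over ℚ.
The characteristic polynomial factors as (x - 6)^4. The minimal polynomial is ∏(x - λ)^{k_λ} where k_λ is the size of the largest Jordan block at λ.

For λ = 6: rank(A - 6I) = 1, and the largest Jordan block has size 2 (the smallest k with rank((A - 6I)^k) = rank((A - 6I)^(k+1))).

So m_A(x) = (x - 6)^2.

m_A(x) = (x - 6)^2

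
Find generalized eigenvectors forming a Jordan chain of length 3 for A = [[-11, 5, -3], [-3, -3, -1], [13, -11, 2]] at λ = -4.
We seek v_1 ∈ ker((A + 4I)^3) \ ker((A + 4I)^2), then set v_{i+1} = (A + 4I) v_i.

One such chain is v_1 = [[-1, 0, 2]]^T, v_2 = [[1, 1, -1]]^T, v_3 = [[1, -1, -4]]^T. Check: (A + 4I) v_3 = [[0, 0, 0]]^T = 0.

v_1 = [[-1, 0, 2]]^T, v_2 = [[1, 1, -1]]^T, v_3 = [[1, -1, -4]]^T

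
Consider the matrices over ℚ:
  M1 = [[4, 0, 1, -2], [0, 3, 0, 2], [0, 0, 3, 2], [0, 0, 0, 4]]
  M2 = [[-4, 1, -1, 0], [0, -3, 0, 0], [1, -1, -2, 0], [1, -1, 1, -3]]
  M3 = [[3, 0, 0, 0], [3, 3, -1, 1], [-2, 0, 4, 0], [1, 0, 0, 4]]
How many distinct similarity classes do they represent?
2 classes: {M1, M3}, {M2}

Characteristic polynomials: χ_{M1} = (x - 4)^2(x - 3)^2, χ_{M2} = (x + 3)^4, χ_{M3} = (x - 4)^2(x - 3)^2.

{M1, M3}: invariant factors (x - 4)(x - 3), (x - 4)(x - 3).

{M2}: invariant factors x + 3, x + 3, (x + 3)^2.

Matrices are similar if and only if their invariant-factor lists agree; the partition into similarity classes is {M1, M3}, {M2}.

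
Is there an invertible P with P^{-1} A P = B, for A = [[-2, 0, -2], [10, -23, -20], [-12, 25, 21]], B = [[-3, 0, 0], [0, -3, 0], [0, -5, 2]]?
No.

Both have characteristic polynomial (x - 2)(x + 3)^2, but the minimal polynomial of A is (x - 2)(x + 3)^2 while the minimal polynomial of B is (x - 2)(x + 3). The minimal polynomial is a similarity invariant, so A and B are not similar.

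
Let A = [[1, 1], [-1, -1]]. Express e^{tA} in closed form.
e^{tA} = [[t + 1, t], [-t, 1 - t]]

A has Jordan form J = [[0, 1], [0, 0]] with A = PJP^{-1}, so e^{tA} = P e^{tJ} P^{-1}.

For a Jordan block J_k(λ), e^{tJ_k(λ)} = e^{λt} · (I + tN + t^2 N^2/2! + ... + t^{k-1} N^{k-1}/(k-1)!) where N is the nilpotent superdiagonal part.

Assembling the blocks and conjugating back gives the entries of e^{tA} as shown above.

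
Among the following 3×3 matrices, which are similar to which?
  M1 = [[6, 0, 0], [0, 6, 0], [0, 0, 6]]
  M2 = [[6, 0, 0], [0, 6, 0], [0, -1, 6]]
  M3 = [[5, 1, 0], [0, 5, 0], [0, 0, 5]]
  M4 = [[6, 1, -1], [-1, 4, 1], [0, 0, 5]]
3 classes: {M1}, {M2}, {M3, M4}

Characteristic polynomials: χ_{M1} = (x - 6)^3, χ_{M2} = (x - 6)^3, χ_{M3} = (x - 5)^3, χ_{M4} = (x - 5)^3.

{M1}: invariant factors x - 6, x - 6, x - 6.

{M2}: invariant factors x - 6, (x - 6)^2.

{M3, M4}: invariant factors x - 5, (x - 5)^2.

Matrices are similar if and only if their invariant-factor lists agree; the partition into similarity classes is {M1}, {M2}, {M3, M4}.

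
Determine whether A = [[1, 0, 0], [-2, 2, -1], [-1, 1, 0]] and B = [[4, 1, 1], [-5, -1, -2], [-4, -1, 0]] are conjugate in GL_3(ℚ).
Yes.

Two matrices over a field are similar if and only if they have the same invariant factors.

Both A and B have characteristic polynomial (x - 1)^3 and minimal polynomial (x - 1)^3. Computing further, both have invariant factors (x - 1)^3. Hence A and B are similar.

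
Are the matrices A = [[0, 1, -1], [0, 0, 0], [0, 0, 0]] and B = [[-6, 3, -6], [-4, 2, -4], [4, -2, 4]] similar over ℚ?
Yes.

Two matrices over a field are similar if and only if they have the same invariant factors.

Both A and B have characteristic polynomial x^3 and minimal polynomial x^2. Computing further, both have invariant factors x, x^2. Hence A and B are similar.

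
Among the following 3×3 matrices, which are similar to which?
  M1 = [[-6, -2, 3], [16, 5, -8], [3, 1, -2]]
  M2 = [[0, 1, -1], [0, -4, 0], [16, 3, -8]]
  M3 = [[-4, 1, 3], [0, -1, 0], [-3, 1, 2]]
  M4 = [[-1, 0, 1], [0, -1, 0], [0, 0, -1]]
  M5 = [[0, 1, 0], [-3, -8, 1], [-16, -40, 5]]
Characteristic polynomials: χ_{M1} = (x + 1)^3, χ_{M2} = (x + 4)^3, χ_{M3} = (x + 1)^3, χ_{M4} = (x + 1)^3, χ_{M5} = (x + 1)^3.

{M1, M5}: invariant factors (x + 1)^3.

{M2}: invariant factors (x + 4)^3.

{M3, M4}: invariant factors x + 1, (x + 1)^2.

Matrices are similar if and only if their invariant-factor lists agree; the partition into similarity classes is {M1, M5}, {M2}, {M3, M4}.

3 classes: {M1, M5}, {M2}, {M3, M4}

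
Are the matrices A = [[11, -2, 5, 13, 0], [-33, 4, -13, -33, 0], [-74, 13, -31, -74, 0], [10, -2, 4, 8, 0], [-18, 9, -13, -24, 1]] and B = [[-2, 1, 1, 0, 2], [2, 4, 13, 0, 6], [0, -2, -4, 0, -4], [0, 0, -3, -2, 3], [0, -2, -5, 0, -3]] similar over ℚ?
Two matrices over a field are similar if and only if they have the same invariant factors.

Both A and B have characteristic polynomial (x - 1)(x + 2)^4 and minimal polynomial (x - 1)(x + 2)^3. Computing further, both have invariant factors x + 2, (x - 1)(x + 2)^3. Hence A and B are similar.

Yes.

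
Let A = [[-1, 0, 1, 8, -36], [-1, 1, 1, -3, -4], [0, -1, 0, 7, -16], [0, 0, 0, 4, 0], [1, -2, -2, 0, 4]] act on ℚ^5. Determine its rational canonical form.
The invariant factors of A (the non-unit diagonal entries of the Smith normal form of xI - A over ℚ[x]) are x - 4, (x - 4)(x^3 - 4x + 4), each dividing the next. The characteristic polynomial is their product, (x - 4)^2(x^3 - 4x + 4).

The rational canonical form is the block-diagonal matrix of companion matrices C(f_i):
R = [[4, 0, 0, 0, 0], [0, 0, 0, 0, 16], [0, 1, 0, 0, -20], [0, 0, 1, 0, 4], [0, 0, 0, 1, 4]].

Note the characteristic polynomial does not split into linear factors over ℚ, so A has no Jordan form over ℚ; the rational canonical form exists over any field.

R = [[4, 0, 0, 0, 0], [0, 0, 0, 0, 16], [0, 1, 0, 0, -20], [0, 0, 1, 0, 4], [0, 0, 0, 1, 4]]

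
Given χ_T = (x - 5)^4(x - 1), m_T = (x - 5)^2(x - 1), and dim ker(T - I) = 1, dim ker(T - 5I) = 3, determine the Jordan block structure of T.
Jordan blocks: (1, 1), (5, 2), (5, 1), (5, 1)

λ = 1: algebraic multiplicity 1 (exponent in χ_T), largest block size 1 (exponent in m_T), 1 block (geometric multiplicity). This forces block sizes [1].
λ = 5: algebraic multiplicity 4 (exponent in χ_T), largest block size 2 (exponent in m_T), 3 blocks (geometric multiplicity). These force block sizes [2, 1, 1].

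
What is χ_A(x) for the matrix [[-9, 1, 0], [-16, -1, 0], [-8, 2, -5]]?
xI - A = [[x + 9, -1, 0], [16, x + 1, 0], [8, -2, x + 5]].

Expanding det(xI - A) along the first row:
det(xI - A) = + (x + 9)·det([[x + 1, 0], [-2, x + 5]]) - (-1)·det([[16, 0], [8, x + 5]]) + (0)·det([[16, x + 1], [8, -2]]).

Evaluating gives χ_A(x) = x^3 + 15x^2 + 75x + 125 = (x + 5)^3.

χ_A(x) = (x + 5)^3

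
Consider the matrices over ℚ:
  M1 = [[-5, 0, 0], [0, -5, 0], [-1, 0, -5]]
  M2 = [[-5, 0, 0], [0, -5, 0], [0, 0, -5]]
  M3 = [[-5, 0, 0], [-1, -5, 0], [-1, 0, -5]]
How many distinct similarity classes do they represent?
2 classes: {M1, M3}, {M2}

Characteristic polynomials: χ_{M1} = (x + 5)^3, χ_{M2} = (x + 5)^3, χ_{M3} = (x + 5)^3.

{M1, M3}: invariant factors x + 5, (x + 5)^2.

{M2}: invariant factors x + 5, x + 5, x + 5.

Matrices are similar if and only if their invariant-factor lists agree; the partition into similarity classes is {M1, M3}, {M2}.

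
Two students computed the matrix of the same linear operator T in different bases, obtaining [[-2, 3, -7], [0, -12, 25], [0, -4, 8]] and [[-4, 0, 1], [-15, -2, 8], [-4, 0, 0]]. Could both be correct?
Yes.

Two matrices over a field are similar if and only if they have the same invariant factors.

Both A and B have characteristic polynomial (x + 2)^3 and minimal polynomial (x + 2)^3. Computing further, both have invariant factors (x + 2)^3. Hence A and B are similar.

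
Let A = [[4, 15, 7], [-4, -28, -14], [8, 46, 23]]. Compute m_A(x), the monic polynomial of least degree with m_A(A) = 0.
The characteristic polynomial factors as (x - 2)^2(x + 5). The minimal polynomial is ∏(x - λ)^{k_λ} where k_λ is the size of the largest Jordan block at λ.

For λ = -5: rank(A + 5I) = 2, and the largest Jordan block has size 1 (the smallest k with rank((A + 5I)^k) = rank((A + 5I)^(k+1))).
For λ = 2: rank(A - 2I) = 2, and the largest Jordan block has size 2 (the smallest k with rank((A - 2I)^k) = rank((A - 2I)^(k+1))).

So m_A(x) = (x - 2)^2(x + 5).

m_A(x) = (x - 2)^2(x + 5)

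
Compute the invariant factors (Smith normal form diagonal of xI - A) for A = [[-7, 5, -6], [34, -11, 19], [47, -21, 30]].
(x - 4)^3

The Jordan structure of A has elementary divisors (x - 4)^3. Arranging the block sizes at each eigenvalue in decreasing order and taking row products gives the invariant factors.

Invariant factors (smallest first, each dividing the next): (x - 4)^3.

Check: the last factor (x - 4)^3 is the minimal polynomial, and the product (x - 4)^3 is the characteristic polynomial.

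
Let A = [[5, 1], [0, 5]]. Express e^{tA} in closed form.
A has Jordan form J = [[5, 1], [0, 5]] with A = PJP^{-1}, so e^{tA} = P e^{tJ} P^{-1}.

For a Jordan block J_k(λ), e^{tJ_k(λ)} = e^{λt} · (I + tN + t^2 N^2/2! + ... + t^{k-1} N^{k-1}/(k-1)!) where N is the nilpotent superdiagonal part.

Assembling the blocks and conjugating back gives the entries of e^{tA} as shown above.

e^{tA} = [[e^{5*t}, t*e^{5*t}], [0, e^{5*t}]]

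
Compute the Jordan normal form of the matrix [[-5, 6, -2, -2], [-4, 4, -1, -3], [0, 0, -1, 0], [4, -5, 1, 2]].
J = [[-1, 1, 0, 0], [0, -1, 0, 0], [0, 0, -1, 0], [0, 0, 0, 3]]

The characteristic polynomial is det(xI - A) = (x - 3)(x + 1)^3, so the eigenvalues are -1 (algebraic multiplicity 3), 3 (algebraic multiplicity 1).

For λ = -1: rank(A + I) = 2, rank((A + I)^2) = 1. The eigenspace has dimension 4 - 2 = 2, so there are 2 Jordan blocks; the rank sequence gives block sizes [2, 1].

For λ = 3: algebraic multiplicity 1 gives one 1×1 block.

Assembling the blocks gives the Jordan form J above.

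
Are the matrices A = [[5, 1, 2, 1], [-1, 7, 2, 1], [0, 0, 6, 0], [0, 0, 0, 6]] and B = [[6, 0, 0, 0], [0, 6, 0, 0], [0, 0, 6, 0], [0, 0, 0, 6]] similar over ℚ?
No.

Both have characteristic polynomial (x - 6)^4, but the minimal polynomial of A is (x - 6)^2 while the minimal polynomial of B is x - 6. The minimal polynomial is a similarity invariant, so A and B are not similar.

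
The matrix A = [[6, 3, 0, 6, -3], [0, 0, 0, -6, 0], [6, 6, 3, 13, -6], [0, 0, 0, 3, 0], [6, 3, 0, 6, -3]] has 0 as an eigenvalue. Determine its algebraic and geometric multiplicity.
algebraic multiplicity 2, geometric multiplicity 2

The characteristic polynomial is x^2(x - 3)^3, so the factor x appears with exponent 2: the algebraic multiplicity is 2.

rank(A) = 3, so the eigenspace has dimension 5 - 3 = 2: the geometric multiplicity is 2.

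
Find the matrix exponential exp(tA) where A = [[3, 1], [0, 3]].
e^{tA} = [[e^{3*t}, t*e^{3*t}], [0, e^{3*t}]]

A has Jordan form J = [[3, 1], [0, 3]] with A = PJP^{-1}, so e^{tA} = P e^{tJ} P^{-1}.

For a Jordan block J_k(λ), e^{tJ_k(λ)} = e^{λt} · (I + tN + t^2 N^2/2! + ... + t^{k-1} N^{k-1}/(k-1)!) where N is the nilpotent superdiagonal part.

Assembling the blocks and conjugating back gives the entries of e^{tA} as shown above.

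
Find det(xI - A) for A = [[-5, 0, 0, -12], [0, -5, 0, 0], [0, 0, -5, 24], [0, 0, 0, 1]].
χ_A(x) = (x - 1)(x + 5)^3

xI - A = [[x + 5, 0, 0, 12], [0, x + 5, 0, 0], [0, 0, x + 5, -24], [0, 0, 0, x - 1]].

Expanding det(xI - A) along the first row:
det(xI - A) = + (x + 5)·det([[x + 5, 0, 0], [0, x + 5, -24], [0, 0, x - 1]]) - (0)·det([[0, 0, 0], [0, x + 5, -24], [0, 0, x - 1]]) + (0)·det([[0, x + 5, 0], [0, 0, -24], [0, 0, x - 1]]) - (12)·det([[0, x + 5, 0], [0, 0, x + 5], [0, 0, 0]]).

Evaluating gives χ_A(x) = x^4 + 14x^3 + 60x^2 + 50x - 125 = (x - 1)(x + 5)^3.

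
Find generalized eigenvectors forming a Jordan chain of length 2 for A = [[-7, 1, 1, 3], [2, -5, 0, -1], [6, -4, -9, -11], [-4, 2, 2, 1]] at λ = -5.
We seek v_1 ∈ ker((A + 5I)^2) \ ker(A + 5I), then set v_{i+1} = (A + 5I) v_i.

One such chain is v_1 = [[-1, 1, 4, -2]]^T, v_2 = [[1, 0, -4, 2]]^T. Check: (A + 5I) v_2 = [[0, 0, 0, 0]]^T = 0.

v_1 = [[-1, 1, 4, -2]]^T, v_2 = [[1, 0, -4, 2]]^T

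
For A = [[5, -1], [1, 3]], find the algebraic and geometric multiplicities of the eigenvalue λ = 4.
algebraic multiplicity 2, geometric multiplicity 1

The characteristic polynomial is (x - 4)^2, so the factor x - 4 appears with exponent 2: the algebraic multiplicity is 2.

rank(A - 4I) = 1, so the eigenspace has dimension 2 - 1 = 1: the geometric multiplicity is 1.

Since 1 < 2, A is not diagonalizable.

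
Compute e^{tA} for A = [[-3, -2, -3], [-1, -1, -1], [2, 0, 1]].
A has Jordan form J = [[-1, 1, 0], [0, -1, 1], [0, 0, -1]] with A = PJP^{-1}, so e^{tA} = P e^{tJ} P^{-1}.

For a Jordan block J_k(λ), e^{tJ_k(λ)} = e^{λt} · (I + tN + t^2 N^2/2! + ... + t^{k-1} N^{k-1}/(k-1)!) where N is the nilpotent superdiagonal part.

Assembling the blocks and conjugating back gives the entries of e^{tA} as shown above.

e^{tA} = [[(1 - 2*t)*e^{-t}, 2*t*(t - 1)*e^{-t}, t*(t - 3)*e^{-t}], [-t*e^{-t}, (t^2 + 1)*e^{-t}, t*(t - 2)*e^{-t}/2], [2*t*e^{-t}, -2*t^2*e^{-t}, (-t^2 + 2*t + 1)*e^{-t}]]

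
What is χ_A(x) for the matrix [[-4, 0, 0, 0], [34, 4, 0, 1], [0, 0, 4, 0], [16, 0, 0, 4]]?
xI - A = [[x + 4, 0, 0, 0], [-34, x - 4, 0, -1], [0, 0, x - 4, 0], [-16, 0, 0, x - 4]].

Expanding det(xI - A) along the first row:
det(xI - A) = + (x + 4)·det([[x - 4, 0, -1], [0, x - 4, 0], [0, 0, x - 4]]) - (0)·det([[-34, 0, -1], [0, x - 4, 0], [-16, 0, x - 4]]) + (0)·det([[-34, x - 4, -1], [0, 0, 0], [-16, 0, x - 4]]) - (0)·det([[-34, x - 4, 0], [0, 0, x - 4], [-16, 0, 0]]).

Evaluating gives χ_A(x) = x^4 - 8x^3 + 128x - 256 = (x - 4)^3(x + 4).

χ_A(x) = (x - 4)^3(x + 4)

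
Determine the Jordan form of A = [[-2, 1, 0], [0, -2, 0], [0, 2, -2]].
The characteristic polynomial is det(xI - A) = (x + 2)^3, so the eigenvalues are -2 (algebraic multiplicity 3).

For λ = -2: rank(A + 2I) = 1, rank((A + 2I)^2) = 0. The eigenspace has dimension 3 - 1 = 2, so there are 2 Jordan blocks; the rank sequence gives block sizes [2, 1].

Assembling the blocks gives the Jordan form J above.

J = [[-2, 1, 0], [0, -2, 0], [0, 0, -2]]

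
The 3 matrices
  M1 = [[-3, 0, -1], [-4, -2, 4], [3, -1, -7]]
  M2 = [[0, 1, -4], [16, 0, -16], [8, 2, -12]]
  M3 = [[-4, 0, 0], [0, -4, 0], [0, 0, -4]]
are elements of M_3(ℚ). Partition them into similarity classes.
3 classes: {M1}, {M2}, {M3}

Characteristic polynomials: χ_{M1} = (x + 4)^3, χ_{M2} = (x + 4)^3, χ_{M3} = (x + 4)^3.

{M1}: invariant factors (x + 4)^3.

{M2}: invariant factors x + 4, (x + 4)^2.

{M3}: invariant factors x + 4, x + 4, x + 4.

Matrices are similar if and only if their invariant-factor lists agree; the partition into similarity classes is {M1}, {M2}, {M3}.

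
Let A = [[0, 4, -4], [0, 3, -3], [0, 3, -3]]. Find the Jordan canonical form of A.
J = [[0, 1, 0], [0, 0, 0], [0, 0, 0]]

The characteristic polynomial is det(xI - A) = x^3, so the eigenvalues are 0 (algebraic multiplicity 3).

For λ = 0: rank(A) = 1, rank(A^2) = 0. The eigenspace has dimension 3 - 1 = 2, so there are 2 Jordan blocks; the rank sequence gives block sizes [2, 1].

Assembling the blocks gives the Jordan form J above.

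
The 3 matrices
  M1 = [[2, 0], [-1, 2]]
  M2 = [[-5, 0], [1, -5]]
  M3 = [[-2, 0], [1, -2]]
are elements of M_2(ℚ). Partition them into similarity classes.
Characteristic polynomials: χ_{M1} = (x - 2)^2, χ_{M2} = (x + 5)^2, χ_{M3} = (x + 2)^2.

{M1}: invariant factors (x - 2)^2.

{M2}: invariant factors (x + 5)^2.

{M3}: invariant factors (x + 2)^2.

Matrices are similar if and only if their invariant-factor lists agree; the partition into similarity classes is {M1}, {M2}, {M3}.

3 classes: {M1}, {M2}, {M3}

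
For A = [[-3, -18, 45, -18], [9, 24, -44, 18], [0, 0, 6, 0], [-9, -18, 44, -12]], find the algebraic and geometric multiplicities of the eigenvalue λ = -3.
The characteristic polynomial is (x - 6)^3(x + 3), so the factor x + 3 appears with exponent 1: the algebraic multiplicity is 1.

rank(A + 3I) = 3, so the eigenspace has dimension 4 - 3 = 1: the geometric multiplicity is 1.

algebraic multiplicity 1, geometric multiplicity 1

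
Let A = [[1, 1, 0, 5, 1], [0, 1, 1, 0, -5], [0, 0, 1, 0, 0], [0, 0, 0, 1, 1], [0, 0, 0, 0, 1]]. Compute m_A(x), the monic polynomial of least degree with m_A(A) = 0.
The characteristic polynomial factors as (x - 1)^5. The minimal polynomial is ∏(x - λ)^{k_λ} where k_λ is the size of the largest Jordan block at λ.

For λ = 1: rank(A - I) = 3, and the largest Jordan block has size 3 (the smallest k with rank((A - I)^k) = rank((A - I)^(k+1))).

So m_A(x) = (x - 1)^3.

m_A(x) = (x - 1)^3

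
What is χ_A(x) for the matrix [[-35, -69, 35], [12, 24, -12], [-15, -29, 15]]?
χ_A(x) = x^2(x - 4)

xI - A = [[x + 35, 69, -35], [-12, x - 24, 12], [15, 29, x - 15]].

Expanding det(xI - A) along the first row:
det(xI - A) = + (x + 35)·det([[x - 24, 12], [29, x - 15]]) - (69)·det([[-12, 12], [15, x - 15]]) + (-35)·det([[-12, x - 24], [15, 29]]).

Evaluating gives χ_A(x) = x^3 - 4x^2 = x^2(x - 4).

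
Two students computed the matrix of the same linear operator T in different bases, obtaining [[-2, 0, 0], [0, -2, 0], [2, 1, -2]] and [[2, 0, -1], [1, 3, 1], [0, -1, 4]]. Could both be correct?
trace(A) = -6 but trace(B) = 9. The trace is a similarity invariant, so A and B are not similar.

No.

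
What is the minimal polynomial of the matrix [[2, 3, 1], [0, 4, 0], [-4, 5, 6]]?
m_A(x) = (x - 4)^3

The characteristic polynomial factors as (x - 4)^3. The minimal polynomial is ∏(x - λ)^{k_λ} where k_λ is the size of the largest Jordan block at λ.

For λ = 4: rank(A - 4I) = 2, and the largest Jordan block has size 3 (the smallest k with rank((A - 4I)^k) = rank((A - 4I)^(k+1))).

So m_A(x) = (x - 4)^3.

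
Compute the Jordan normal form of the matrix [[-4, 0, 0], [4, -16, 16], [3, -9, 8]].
J = [[-4, 1, 0], [0, -4, 0], [0, 0, -4]]

The characteristic polynomial is det(xI - A) = (x + 4)^3, so the eigenvalues are -4 (algebraic multiplicity 3).

For λ = -4: rank(A + 4I) = 1, rank((A + 4I)^2) = 0. The eigenspace has dimension 3 - 1 = 2, so there are 2 Jordan blocks; the rank sequence gives block sizes [2, 1].

Assembling the blocks gives the Jordan form J above.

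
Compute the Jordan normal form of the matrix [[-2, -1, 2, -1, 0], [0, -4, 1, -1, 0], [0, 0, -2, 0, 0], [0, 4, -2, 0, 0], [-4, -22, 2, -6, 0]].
The characteristic polynomial is det(xI - A) = x(x + 2)^4, so the eigenvalues are -2 (algebraic multiplicity 4), 0 (algebraic multiplicity 1).

For λ = -2: rank(A + 2I) = 3, rank((A + 2I)^2) = 2, rank((A + 2I)^3) = 1. The eigenspace has dimension 5 - 3 = 2, so there are 2 Jordan blocks; the rank sequence gives block sizes [3, 1].

For λ = 0: algebraic multiplicity 1 gives one 1×1 block.

Assembling the blocks gives the Jordan form J above.

J = [[-2, 1, 0, 0, 0], [0, -2, 1, 0, 0], [0, 0, -2, 0, 0], [0, 0, 0, -2, 0], [0, 0, 0, 0, 0]]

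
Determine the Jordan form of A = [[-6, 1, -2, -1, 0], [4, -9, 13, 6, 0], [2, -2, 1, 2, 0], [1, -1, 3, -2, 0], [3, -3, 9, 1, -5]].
The characteristic polynomial is det(xI - A) = (x + 3)^2(x + 5)^3, so the eigenvalues are -5 (algebraic multiplicity 3), -3 (algebraic multiplicity 2).

For λ = -5: rank(A + 5I) = 3, rank((A + 5I)^2) = 2. The eigenspace has dimension 5 - 3 = 2, so there are 2 Jordan blocks; the rank sequence gives block sizes [2, 1].

For λ = -3: rank(A + 3I) = 4, rank((A + 3I)^2) = 3. The eigenspace has dimension 5 - 4 = 1, so there is 1 Jordan block; the rank sequence gives block sizes [2].

Assembling the blocks gives the Jordan form J above.

J = [[-5, 1, 0, 0, 0], [0, -5, 0, 0, 0], [0, 0, -5, 0, 0], [0, 0, 0, -3, 1], [0, 0, 0, 0, -3]]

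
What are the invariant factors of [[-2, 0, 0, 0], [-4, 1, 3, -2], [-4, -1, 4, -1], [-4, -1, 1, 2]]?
The Jordan structure of A has elementary divisors (x + 2), (x - 2)^2, (x - 3). Arranging the block sizes at each eigenvalue in decreasing order and taking row products gives the invariant factors.

Invariant factors (smallest first, each dividing the next): (x - 3)(x - 2)^2(x + 2).

Check: the last factor (x - 3)(x - 2)^2(x + 2) is the minimal polynomial, and the product (x - 3)(x - 2)^2(x + 2) is the characteristic polynomial.

(x - 3)(x - 2)^2(x + 2)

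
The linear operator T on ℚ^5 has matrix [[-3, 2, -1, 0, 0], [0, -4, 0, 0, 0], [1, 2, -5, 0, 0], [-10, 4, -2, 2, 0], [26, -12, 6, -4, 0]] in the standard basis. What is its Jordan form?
J = [[-4, 1, 0, 0, 0], [0, -4, 0, 0, 0], [0, 0, -4, 0, 0], [0, 0, 0, 0, 0], [0, 0, 0, 0, 2]]

The characteristic polynomial is det(xI - A) = x(x - 2)(x + 4)^3, so the eigenvalues are -4 (algebraic multiplicity 3), 0 (algebraic multiplicity 1), 2 (algebraic multiplicity 1).

For λ = -4: rank(A + 4I) = 3, rank((A + 4I)^2) = 2. The eigenspace has dimension 5 - 3 = 2, so there are 2 Jordan blocks; the rank sequence gives block sizes [2, 1].

For λ = 0: algebraic multiplicity 1 gives one 1×1 block.

For λ = 2: algebraic multiplicity 1 gives one 1×1 block.

Assembling the blocks gives the Jordan form J above.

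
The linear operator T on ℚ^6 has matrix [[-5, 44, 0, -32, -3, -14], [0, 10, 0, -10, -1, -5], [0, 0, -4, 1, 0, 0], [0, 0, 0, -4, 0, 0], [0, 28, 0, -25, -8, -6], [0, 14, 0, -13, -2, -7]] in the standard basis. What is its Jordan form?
The characteristic polynomial is det(xI - A) = (x - 3)(x + 4)^4(x + 5), so the eigenvalues are -5 (algebraic multiplicity 1), -4 (algebraic multiplicity 4), 3 (algebraic multiplicity 1).

For λ = -5: algebraic multiplicity 1 gives one 1×1 block.

For λ = -4: rank(A + 4I) = 4, rank((A + 4I)^2) = 3, rank((A + 4I)^3) = 2. The eigenspace has dimension 6 - 4 = 2, so there are 2 Jordan blocks; the rank sequence gives block sizes [3, 1].

For λ = 3: algebraic multiplicity 1 gives one 1×1 block.

Assembling the blocks gives the Jordan form J above.

J = [[-5, 0, 0, 0, 0, 0], [0, -4, 1, 0, 0, 0], [0, 0, -4, 1, 0, 0], [0, 0, 0, -4, 0, 0], [0, 0, 0, 0, -4, 0], [0, 0, 0, 0, 0, 3]]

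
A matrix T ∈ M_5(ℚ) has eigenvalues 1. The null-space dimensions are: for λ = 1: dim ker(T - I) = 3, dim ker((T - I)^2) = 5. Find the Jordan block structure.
Jordan blocks: (1, 2), (1, 2), (1, 1)

λ = 1: successive nullity increments [3, 2] count blocks of size ≥ k; block sizes are [2, 2, 1].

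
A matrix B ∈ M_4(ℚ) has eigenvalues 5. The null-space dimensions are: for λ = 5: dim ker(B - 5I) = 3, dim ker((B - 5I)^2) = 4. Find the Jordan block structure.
λ = 5: successive nullity increments [3, 1] count blocks of size ≥ k; block sizes are [2, 1, 1].

Jordan blocks: (5, 2), (5, 1), (5, 1)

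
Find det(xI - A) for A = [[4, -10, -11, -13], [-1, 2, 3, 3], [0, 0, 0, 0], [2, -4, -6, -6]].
xI - A = [[x - 4, 10, 11, 13], [1, x - 2, -3, -3], [0, 0, x, 0], [-2, 4, 6, x + 6]].

Expanding det(xI - A) along the first row:
det(xI - A) = + (x - 4)·det([[x - 2, -3, -3], [0, x, 0], [4, 6, x + 6]]) - (10)·det([[1, -3, -3], [0, x, 0], [-2, 6, x + 6]]) + (11)·det([[1, x - 2, -3], [0, 0, 0], [-2, 4, x + 6]]) - (13)·det([[1, x - 2, -3], [0, 0, x], [-2, 4, 6]]).

Evaluating gives χ_A(x) = x^4.

χ_A(x) = x^4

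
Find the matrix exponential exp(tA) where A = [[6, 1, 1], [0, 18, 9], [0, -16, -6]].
A has Jordan form J = [[6, 1, 0], [0, 6, 1], [0, 0, 6]] with A = PJP^{-1}, so e^{tA} = P e^{tJ} P^{-1}.

For a Jordan block J_k(λ), e^{tJ_k(λ)} = e^{λt} · (I + tN + t^2 N^2/2! + ... + t^{k-1} N^{k-1}/(k-1)!) where N is the nilpotent superdiagonal part.

Assembling the blocks and conjugating back gives the entries of e^{tA} as shown above.

e^{tA} = [[e^{6*t}, t*(1 - 2*t)*e^{6*t}, t*(2 - 3*t)*e^{6*t}/2], [0, (12*t + 1)*e^{6*t}, 9*t*e^{6*t}], [0, -16*t*e^{6*t}, (1 - 12*t)*e^{6*t}]]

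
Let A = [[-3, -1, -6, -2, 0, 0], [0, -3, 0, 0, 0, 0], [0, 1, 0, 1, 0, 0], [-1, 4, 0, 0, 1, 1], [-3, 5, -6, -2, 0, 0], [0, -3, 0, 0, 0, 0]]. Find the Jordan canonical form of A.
The characteristic polynomial is det(xI - A) = x^4(x + 3)^2, so the eigenvalues are -3 (algebraic multiplicity 2), 0 (algebraic multiplicity 4).

For λ = -3: rank(A + 3I) = 5, rank((A + 3I)^2) = 4. The eigenspace has dimension 6 - 5 = 1, so there is 1 Jordan block; the rank sequence gives block sizes [2].

For λ = 0: rank(A) = 4, rank(A^2) = 3, rank(A^3) = 2. The eigenspace has dimension 6 - 4 = 2, so there are 2 Jordan blocks; the rank sequence gives block sizes [3, 1].

Assembling the blocks gives the Jordan form J above.

J = [[-3, 1, 0, 0, 0, 0], [0, -3, 0, 0, 0, 0], [0, 0, 0, 1, 0, 0], [0, 0, 0, 0, 1, 0], [0, 0, 0, 0, 0, 0], [0, 0, 0, 0, 0, 0]]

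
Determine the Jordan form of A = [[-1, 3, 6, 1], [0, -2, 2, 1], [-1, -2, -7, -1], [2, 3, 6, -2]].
J = [[-3, 1, 0, 0], [0, -3, 0, 0], [0, 0, -3, 1], [0, 0, 0, -3]]

The characteristic polynomial is det(xI - A) = (x + 3)^4, so the eigenvalues are -3 (algebraic multiplicity 4).

For λ = -3: rank(A + 3I) = 2, rank((A + 3I)^2) = 0. The eigenspace has dimension 4 - 2 = 2, so there are 2 Jordan blocks; the rank sequence gives block sizes [2, 2].

Assembling the blocks gives the Jordan form J above.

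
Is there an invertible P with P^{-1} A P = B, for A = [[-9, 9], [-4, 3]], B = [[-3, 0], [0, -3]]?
Both have characteristic polynomial (x + 3)^2, but the minimal polynomial of A is (x + 3)^2 while the minimal polynomial of B is x + 3. The minimal polynomial is a similarity invariant, so A and B are not similar.

No.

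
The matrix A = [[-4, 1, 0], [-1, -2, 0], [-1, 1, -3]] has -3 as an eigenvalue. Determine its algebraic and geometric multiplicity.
algebraic multiplicity 3, geometric multiplicity 2

The characteristic polynomial is (x + 3)^3, so the factor x + 3 appears with exponent 3: the algebraic multiplicity is 3.

rank(A + 3I) = 1, so the eigenspace has dimension 3 - 1 = 2: the geometric multiplicity is 2.

Since 2 < 3, A is not diagonalizable.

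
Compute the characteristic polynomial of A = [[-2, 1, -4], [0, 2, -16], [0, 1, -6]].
xI - A = [[x + 2, -1, 4], [0, x - 2, 16], [0, -1, x + 6]].

Expanding det(xI - A) along the first row:
det(xI - A) = + (x + 2)·det([[x - 2, 16], [-1, x + 6]]) - (-1)·det([[0, 16], [0, x + 6]]) + (4)·det([[0, x - 2], [0, -1]]).

Evaluating gives χ_A(x) = x^3 + 6x^2 + 12x + 8 = (x + 2)^3.

χ_A(x) = (x + 2)^3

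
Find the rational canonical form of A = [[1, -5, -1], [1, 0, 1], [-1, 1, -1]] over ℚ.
The invariant factors of A (the non-unit diagonal entries of the Smith normal form of xI - A over ℚ[x]) are x^3 + 2x + 2, each dividing the next. The characteristic polynomial is their product, x^3 + 2x + 2.

The rational canonical form is the block-diagonal matrix of companion matrices C(f_i):
R = [[0, 0, -2], [1, 0, -2], [0, 1, 0]].

Note the characteristic polynomial does not split into linear factors over ℚ, so A has no Jordan form over ℚ; the rational canonical form exists over any field.

R = [[0, 0, -2], [1, 0, -2], [0, 1, 0]]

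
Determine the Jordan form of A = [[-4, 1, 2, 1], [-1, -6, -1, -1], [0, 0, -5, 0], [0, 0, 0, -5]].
The characteristic polynomial is det(xI - A) = (x + 5)^4, so the eigenvalues are -5 (algebraic multiplicity 4).

For λ = -5: rank(A + 5I) = 2, rank((A + 5I)^2) = 1, rank((A + 5I)^3) = 0. The eigenspace has dimension 4 - 2 = 2, so there are 2 Jordan blocks; the rank sequence gives block sizes [3, 1].

Assembling the blocks gives the Jordan form J above.

J = [[-5, 1, 0, 0], [0, -5, 1, 0], [0, 0, -5, 0], [0, 0, 0, -5]]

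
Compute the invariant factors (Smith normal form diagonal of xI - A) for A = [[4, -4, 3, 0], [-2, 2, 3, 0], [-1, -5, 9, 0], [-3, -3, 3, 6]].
The Jordan structure of A has elementary divisors (x - 3), (x - 6)^2, (x - 6). Arranging the block sizes at each eigenvalue in decreasing order and taking row products gives the invariant factors.

Invariant factors (smallest first, each dividing the next): x - 6, (x - 6)^2(x - 3).

Check: the last factor (x - 6)^2(x - 3) is the minimal polynomial, and the product (x - 6)^3(x - 3) is the characteristic polynomial.

x - 6, (x - 6)^2(x - 3)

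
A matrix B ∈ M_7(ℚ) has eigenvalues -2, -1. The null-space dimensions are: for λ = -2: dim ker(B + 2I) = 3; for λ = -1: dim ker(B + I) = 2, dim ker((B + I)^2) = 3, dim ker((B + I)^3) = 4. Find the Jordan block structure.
Jordan blocks: (-2, 1), (-2, 1), (-2, 1), (-1, 3), (-1, 1)

λ = -2: successive nullity increments [3] count blocks of size ≥ k; block sizes are [1, 1, 1].
λ = -1: successive nullity increments [2, 1, 1] count blocks of size ≥ k; block sizes are [3, 1].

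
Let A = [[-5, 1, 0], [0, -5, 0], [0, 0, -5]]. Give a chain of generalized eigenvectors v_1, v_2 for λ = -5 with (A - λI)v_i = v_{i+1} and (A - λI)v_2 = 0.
v_1 = [[-1, 1, -2]]^T, v_2 = [[1, 0, 0]]^T

We seek v_1 ∈ ker((A + 5I)^2) \ ker(A + 5I), then set v_{i+1} = (A + 5I) v_i.

One such chain is v_1 = [[-1, 1, -2]]^T, v_2 = [[1, 0, 0]]^T. Check: (A + 5I) v_2 = [[0, 0, 0]]^T = 0.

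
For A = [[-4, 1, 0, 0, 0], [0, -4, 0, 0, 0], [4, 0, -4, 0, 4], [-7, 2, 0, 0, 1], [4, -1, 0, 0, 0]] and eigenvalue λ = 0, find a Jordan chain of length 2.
v_1 = [[0, 0, 1, 1, 1]]^T, v_2 = [[0, 0, 0, 1, 0]]^T

We seek v_1 ∈ ker(A^2) \ ker(A), then set v_{i+1} = A v_i.

One such chain is v_1 = [[0, 0, 1, 1, 1]]^T, v_2 = [[0, 0, 0, 1, 0]]^T. Check: A v_2 = [[0, 0, 0, 0, 0]]^T = 0.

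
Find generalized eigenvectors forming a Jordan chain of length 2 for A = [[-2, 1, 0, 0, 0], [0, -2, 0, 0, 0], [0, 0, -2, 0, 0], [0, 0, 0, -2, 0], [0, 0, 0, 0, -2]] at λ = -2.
v_1 = [[-1, 1, -1, 0, -1]]^T, v_2 = [[1, 0, 0, 0, 0]]^T

We seek v_1 ∈ ker((A + 2I)^2) \ ker(A + 2I), then set v_{i+1} = (A + 2I) v_i.

One such chain is v_1 = [[-1, 1, -1, 0, -1]]^T, v_2 = [[1, 0, 0, 0, 0]]^T. Check: (A + 2I) v_2 = [[0, 0, 0, 0, 0]]^T = 0.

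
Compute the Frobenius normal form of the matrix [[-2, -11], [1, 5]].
R = [[0, -1], [1, 3]]

The invariant factors of A (the non-unit diagonal entries of the Smith normal form of xI - A over ℚ[x]) are x^2 - 3x + 1, each dividing the next. The characteristic polynomial is their product, x^2 - 3x + 1.

The rational canonical form is the block-diagonal matrix of companion matrices C(f_i):
R = [[0, -1], [1, 3]].

Note the characteristic polynomial does not split into linear factors over ℚ, so A has no Jordan form over ℚ; the rational canonical form exists over any field.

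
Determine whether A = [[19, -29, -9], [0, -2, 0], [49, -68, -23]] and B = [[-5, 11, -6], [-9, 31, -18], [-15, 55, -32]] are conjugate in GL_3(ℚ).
Both have characteristic polynomial (x + 2)^3, but the minimal polynomial of A is (x + 2)^3 while the minimal polynomial of B is (x + 2)^2. The minimal polynomial is a similarity invariant, so A and B are not similar.

No.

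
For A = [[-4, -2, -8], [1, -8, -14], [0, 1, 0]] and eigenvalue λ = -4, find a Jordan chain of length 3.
We seek v_1 ∈ ker((A + 4I)^3) \ ker((A + 4I)^2), then set v_{i+1} = (A + 4I) v_i.

One such chain is v_1 = [[1, 0, 0]]^T, v_2 = [[0, 1, 0]]^T, v_3 = [[-2, -4, 1]]^T. Check: (A + 4I) v_3 = [[0, 0, 0]]^T = 0.

v_1 = [[1, 0, 0]]^T, v_2 = [[0, 1, 0]]^T, v_3 = [[-2, -4, 1]]^T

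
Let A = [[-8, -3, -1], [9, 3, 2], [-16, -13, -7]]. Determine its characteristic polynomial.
χ_A(x) = (x + 4)^3

xI - A = [[x + 8, 3, 1], [-9, x - 3, -2], [16, 13, x + 7]].

Expanding det(xI - A) along the first row:
det(xI - A) = + (x + 8)·det([[x - 3, -2], [13, x + 7]]) - (3)·det([[-9, -2], [16, x + 7]]) + (1)·det([[-9, x - 3], [16, 13]]).

Evaluating gives χ_A(x) = x^3 + 12x^2 + 48x + 64 = (x + 4)^3.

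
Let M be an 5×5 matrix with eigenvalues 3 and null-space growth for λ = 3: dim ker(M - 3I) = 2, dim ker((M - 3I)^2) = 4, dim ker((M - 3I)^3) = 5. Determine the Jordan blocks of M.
Jordan blocks: (3, 3), (3, 2)

λ = 3: successive nullity increments [2, 2, 1] count blocks of size ≥ k; block sizes are [3, 2].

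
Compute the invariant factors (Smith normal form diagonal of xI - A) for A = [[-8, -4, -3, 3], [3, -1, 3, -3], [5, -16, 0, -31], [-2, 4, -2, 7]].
(x - 5)(x + 1)^2(x + 5)

The Jordan structure of A has elementary divisors (x + 5), (x + 1)^2, (x - 5). Arranging the block sizes at each eigenvalue in decreasing order and taking row products gives the invariant factors.

Invariant factors (smallest first, each dividing the next): (x - 5)(x + 1)^2(x + 5).

Check: the last factor (x - 5)(x + 1)^2(x + 5) is the minimal polynomial, and the product (x - 5)(x + 1)^2(x + 5) is the characteristic polynomial.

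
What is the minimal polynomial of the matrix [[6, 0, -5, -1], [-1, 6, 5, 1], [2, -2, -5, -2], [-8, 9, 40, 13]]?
m_A(x) = (x - 5)^3

The characteristic polynomial factors as (x - 5)^4. The minimal polynomial is ∏(x - λ)^{k_λ} where k_λ is the size of the largest Jordan block at λ.

For λ = 5: rank(A - 5I) = 2, and the largest Jordan block has size 3 (the smallest k with rank((A - 5I)^k) = rank((A - 5I)^(k+1))).

So m_A(x) = (x - 5)^3.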